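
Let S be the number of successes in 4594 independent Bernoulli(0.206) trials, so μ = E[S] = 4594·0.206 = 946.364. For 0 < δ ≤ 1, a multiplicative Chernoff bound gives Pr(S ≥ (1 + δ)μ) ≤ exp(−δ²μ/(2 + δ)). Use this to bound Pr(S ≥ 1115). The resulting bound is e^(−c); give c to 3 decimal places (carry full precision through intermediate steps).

Write 1115 = (1 + δ)μ, so δ = 1115/946.364 − 1 = 0.1781936…
Then the exponent is δ²μ/(2 + δ) = (1115 − μ)² / (μ·(2 + δ)) = 13.795768.

13.796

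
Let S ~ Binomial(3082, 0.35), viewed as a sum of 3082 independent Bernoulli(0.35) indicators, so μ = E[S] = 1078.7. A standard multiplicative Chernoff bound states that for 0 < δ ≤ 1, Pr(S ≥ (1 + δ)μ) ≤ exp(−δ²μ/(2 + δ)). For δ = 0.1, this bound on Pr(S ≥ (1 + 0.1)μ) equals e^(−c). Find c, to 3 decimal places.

c = δ²μ/(2 + δ) = 0.1²·1078.7/(2 + 0.1) = 5.1367.

5.137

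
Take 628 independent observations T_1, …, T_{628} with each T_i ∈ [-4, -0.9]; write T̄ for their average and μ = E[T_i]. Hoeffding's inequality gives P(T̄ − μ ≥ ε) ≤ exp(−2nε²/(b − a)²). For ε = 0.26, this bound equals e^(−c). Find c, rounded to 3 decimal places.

c = 2nε²/(b − a)² = 2·628·0.26² / 3.1² = 8.8351.

8.835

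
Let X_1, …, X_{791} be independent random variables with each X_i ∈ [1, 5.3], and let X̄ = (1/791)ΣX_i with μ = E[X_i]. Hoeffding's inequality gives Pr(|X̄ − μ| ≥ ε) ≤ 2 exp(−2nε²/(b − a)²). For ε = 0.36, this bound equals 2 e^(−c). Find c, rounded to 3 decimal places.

11.089

c = 2nε²/(b − a)² = 2·791·0.36² / 4.3² = 11.0885.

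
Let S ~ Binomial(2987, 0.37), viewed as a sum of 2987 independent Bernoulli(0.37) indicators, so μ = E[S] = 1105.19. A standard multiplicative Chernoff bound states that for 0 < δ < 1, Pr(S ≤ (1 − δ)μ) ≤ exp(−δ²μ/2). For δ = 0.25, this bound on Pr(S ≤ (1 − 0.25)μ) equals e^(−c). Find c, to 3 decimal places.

c = δ²μ/2 = 0.25²·1105.19/2 = 34.5372.

34.537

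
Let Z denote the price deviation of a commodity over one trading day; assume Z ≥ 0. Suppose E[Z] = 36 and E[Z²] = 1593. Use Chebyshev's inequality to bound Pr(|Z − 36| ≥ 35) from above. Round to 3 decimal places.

0.242

Var(Z) = E[Z²] − (E[Z])² = 1593 − 1296 = 297.
Chebyshev's inequality: Pr(|Z − μ| ≥ t) ≤ Var(Z)/t² = 297/1225 = 0.2424.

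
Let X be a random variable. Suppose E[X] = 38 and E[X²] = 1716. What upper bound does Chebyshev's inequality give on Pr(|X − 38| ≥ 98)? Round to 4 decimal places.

Var(X) = E[X²] − (E[X])² = 1716 − 1444 = 272.
Chebyshev's inequality: Pr(|X − μ| ≥ t) ≤ Var(X)/t² = 272/9604 = 0.0283.

0.0283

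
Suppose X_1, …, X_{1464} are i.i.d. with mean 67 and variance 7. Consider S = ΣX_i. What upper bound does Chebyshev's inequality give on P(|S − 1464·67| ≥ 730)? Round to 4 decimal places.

Var(S) = n·Var(X_i) = 1464·7 = 10248.
Chebyshev: P(|S − 1464·67| ≥ 730) ≤ Var(S)/730² = 10248/532900 = 0.0192.

0.0192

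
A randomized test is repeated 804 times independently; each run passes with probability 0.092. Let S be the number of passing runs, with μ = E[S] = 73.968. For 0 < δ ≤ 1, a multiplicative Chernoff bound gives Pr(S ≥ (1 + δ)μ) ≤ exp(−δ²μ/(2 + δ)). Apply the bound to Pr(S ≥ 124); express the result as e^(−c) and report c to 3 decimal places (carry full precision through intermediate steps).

Write 124 = (1 + δ)μ, so δ = 124/73.968 − 1 = 0.6764006…
Then the exponent is δ²μ/(2 + δ) = (124 − μ)² / (μ·(2 + δ)) = 12.644473.

12.644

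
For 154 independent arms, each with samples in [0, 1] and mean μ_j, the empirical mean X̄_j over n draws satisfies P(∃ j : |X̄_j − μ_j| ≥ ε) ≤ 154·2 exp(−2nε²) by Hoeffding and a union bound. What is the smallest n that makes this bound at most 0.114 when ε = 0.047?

Need 2·154·exp(−2nε²) ≤ 0.114, i.e. exp(−2nε²) ≤ 0.114/308.
So 2nε² ≥ ln(308/0.114) = 7.901657.
Hence n ≥ 7.901657/(2·0.047²) = 1788.514.
The smallest integer n is 1789.

1789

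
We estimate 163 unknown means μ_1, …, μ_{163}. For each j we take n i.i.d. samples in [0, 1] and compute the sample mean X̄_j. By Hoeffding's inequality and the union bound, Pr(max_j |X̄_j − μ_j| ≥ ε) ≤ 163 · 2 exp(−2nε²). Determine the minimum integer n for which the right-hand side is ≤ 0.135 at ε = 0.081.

Need 2·163·exp(−2nε²) ≤ 0.135, i.e. exp(−2nε²) ≤ 0.135/326.
So 2nε² ≥ ln(326/0.135) = 7.789378.
Hence n ≥ 7.789378/(2·0.081²) = 593.612.
The smallest integer n is 594.

594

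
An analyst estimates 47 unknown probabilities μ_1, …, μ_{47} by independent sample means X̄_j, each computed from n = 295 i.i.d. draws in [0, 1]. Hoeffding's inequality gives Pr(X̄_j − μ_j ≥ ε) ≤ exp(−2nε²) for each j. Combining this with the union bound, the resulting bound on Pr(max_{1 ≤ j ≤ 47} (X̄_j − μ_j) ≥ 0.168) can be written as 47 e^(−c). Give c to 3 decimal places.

Union bound over the 47 events: Pr(max_{1 ≤ j ≤ 47} (X̄_j − μ_j) ≥ 0.168) ≤ 47·exp(−2nε²) = 47 exp(−2·295·0.168²).
So c = 2·295·0.168² = 16.6522.

16.652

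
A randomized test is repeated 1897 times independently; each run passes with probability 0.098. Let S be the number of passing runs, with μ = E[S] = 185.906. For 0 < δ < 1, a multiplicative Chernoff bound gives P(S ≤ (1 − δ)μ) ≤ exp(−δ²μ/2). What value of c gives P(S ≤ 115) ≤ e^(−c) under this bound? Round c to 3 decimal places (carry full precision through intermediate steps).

13.522

Write 115 = (1 − δ)μ, so δ = 1 − 115/185.906 = 0.3814078…
Then the exponent is δ²μ/2 = (μ − 115)²/(2μ) = 13.522051.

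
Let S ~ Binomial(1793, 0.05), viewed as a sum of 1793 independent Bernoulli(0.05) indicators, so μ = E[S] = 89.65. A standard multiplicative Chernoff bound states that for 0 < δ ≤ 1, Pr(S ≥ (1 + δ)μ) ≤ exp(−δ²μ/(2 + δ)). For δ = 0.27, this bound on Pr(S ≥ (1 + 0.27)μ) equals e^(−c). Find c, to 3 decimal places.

c = δ²μ/(2 + δ) = 0.27²·89.65/(2 + 0.27) = 2.8791.

2.879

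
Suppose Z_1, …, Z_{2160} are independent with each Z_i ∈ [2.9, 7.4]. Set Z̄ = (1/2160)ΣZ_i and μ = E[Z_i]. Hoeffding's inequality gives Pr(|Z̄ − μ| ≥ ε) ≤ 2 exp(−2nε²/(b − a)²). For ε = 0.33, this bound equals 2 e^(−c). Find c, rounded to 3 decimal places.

23.232

c = 2nε²/(b − a)² = 2·2160·0.33² / 4.5² = 23.2320.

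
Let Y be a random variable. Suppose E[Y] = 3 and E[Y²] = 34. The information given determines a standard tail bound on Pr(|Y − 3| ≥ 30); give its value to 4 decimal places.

The first two moments determine the variance, so Chebyshev's inequality is the sharpest standard bound available.
Var(Y) = E[Y²] − (E[Y])² = 34 − 9 = 25.
Chebyshev's inequality: Pr(|Y − μ| ≥ t) ≤ Var(Y)/t² = 25/900 = 0.0278.

0.0278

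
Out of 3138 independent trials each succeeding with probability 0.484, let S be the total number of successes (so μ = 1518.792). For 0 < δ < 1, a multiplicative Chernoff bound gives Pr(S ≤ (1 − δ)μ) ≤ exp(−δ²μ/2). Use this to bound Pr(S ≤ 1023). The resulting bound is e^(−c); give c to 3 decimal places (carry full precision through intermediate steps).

Write 1023 = (1 − δ)μ, so δ = 1 − 1023/1518.792 = 0.3264384…
Then the exponent is δ²μ/2 = (μ − 1023)²/(2μ) = 80.922769.

80.923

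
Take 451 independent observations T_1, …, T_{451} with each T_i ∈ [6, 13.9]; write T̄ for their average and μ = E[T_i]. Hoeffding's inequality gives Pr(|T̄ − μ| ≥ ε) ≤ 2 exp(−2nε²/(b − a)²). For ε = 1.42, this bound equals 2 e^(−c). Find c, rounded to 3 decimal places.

c = 2nε²/(b − a)² = 2·451·1.42² / 7.9² = 29.1427.

29.143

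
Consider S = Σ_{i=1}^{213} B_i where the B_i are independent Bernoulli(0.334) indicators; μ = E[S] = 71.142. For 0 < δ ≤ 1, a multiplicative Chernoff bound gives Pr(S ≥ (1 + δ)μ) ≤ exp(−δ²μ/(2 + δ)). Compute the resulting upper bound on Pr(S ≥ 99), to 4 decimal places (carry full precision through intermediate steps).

0.0104

Write 99 = (1 + δ)μ, so δ = 99/71.142 − 1 = 0.391583…
Then the exponent is δ²μ/(2 + δ) = (99 − μ)² / (μ·(2 + δ)) = 4.561297.
Bound = exp(−4.561297) = 0.01045.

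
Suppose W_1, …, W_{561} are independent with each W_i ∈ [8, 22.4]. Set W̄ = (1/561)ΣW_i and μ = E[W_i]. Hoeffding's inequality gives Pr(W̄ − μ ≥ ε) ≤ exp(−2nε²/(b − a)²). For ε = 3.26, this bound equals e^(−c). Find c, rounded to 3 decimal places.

57.505

c = 2nε²/(b − a)² = 2·561·3.26² / 14.4² = 57.5047.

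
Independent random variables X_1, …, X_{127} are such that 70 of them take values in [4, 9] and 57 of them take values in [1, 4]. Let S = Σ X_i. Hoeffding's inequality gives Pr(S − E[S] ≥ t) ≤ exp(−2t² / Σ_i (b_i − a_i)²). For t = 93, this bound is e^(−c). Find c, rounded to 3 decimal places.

7.644

Σ(b_i − a_i)² = 70·5² + 57·3² = 2263.
c = 2t² / 2263 = 2·93² / 2263 = 7.6438.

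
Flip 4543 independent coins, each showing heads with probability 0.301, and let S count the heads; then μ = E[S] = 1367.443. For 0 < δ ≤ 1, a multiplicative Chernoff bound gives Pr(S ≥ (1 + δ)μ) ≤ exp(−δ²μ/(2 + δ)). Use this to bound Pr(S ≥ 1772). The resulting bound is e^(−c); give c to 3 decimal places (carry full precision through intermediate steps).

Write 1772 = (1 + δ)μ, so δ = 1772/1367.443 − 1 = 0.2958493…
Then the exponent is δ²μ/(2 + δ) = (1772 − μ)² / (μ·(2 + δ)) = 52.132294.

52.132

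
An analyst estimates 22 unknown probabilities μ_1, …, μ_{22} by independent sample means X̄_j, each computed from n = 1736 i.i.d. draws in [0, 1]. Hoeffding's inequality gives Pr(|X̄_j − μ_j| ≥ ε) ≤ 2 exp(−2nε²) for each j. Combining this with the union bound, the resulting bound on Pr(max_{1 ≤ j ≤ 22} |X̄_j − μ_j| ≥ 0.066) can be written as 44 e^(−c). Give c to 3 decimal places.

15.124

Union bound over the 22 events: Pr(max_{1 ≤ j ≤ 22} |X̄_j − μ_j| ≥ 0.066) ≤ 22·2·exp(−2nε²) = 44 exp(−2·1736·0.066²).
So c = 2·1736·0.066² = 15.1240.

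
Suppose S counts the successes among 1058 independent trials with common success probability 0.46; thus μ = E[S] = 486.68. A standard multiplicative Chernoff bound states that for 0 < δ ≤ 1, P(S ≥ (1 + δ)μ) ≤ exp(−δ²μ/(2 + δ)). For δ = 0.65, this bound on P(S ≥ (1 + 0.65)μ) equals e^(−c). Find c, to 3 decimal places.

c = δ²μ/(2 + δ) = 0.65²·486.68/(2 + 0.65) = 77.5933.

77.593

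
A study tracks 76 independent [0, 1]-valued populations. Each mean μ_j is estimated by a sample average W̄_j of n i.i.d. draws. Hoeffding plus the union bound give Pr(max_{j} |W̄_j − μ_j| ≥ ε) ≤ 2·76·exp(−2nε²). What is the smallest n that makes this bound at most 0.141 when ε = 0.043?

Need 2·76·exp(−2nε²) ≤ 0.141, i.e. exp(−2nε²) ≤ 0.141/152.
So 2nε² ≥ ln(152/0.141) = 6.982876.
Hence n ≥ 6.982876/(2·0.043²) = 1888.284.
The smallest integer n is 1889.

1889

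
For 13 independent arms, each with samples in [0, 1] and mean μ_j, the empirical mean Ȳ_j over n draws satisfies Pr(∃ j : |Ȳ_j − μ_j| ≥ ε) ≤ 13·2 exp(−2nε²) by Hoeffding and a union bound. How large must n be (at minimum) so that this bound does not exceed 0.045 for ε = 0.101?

Need 2·13·exp(−2nε²) ≤ 0.045, i.e. exp(−2nε²) ≤ 0.045/26.
So 2nε² ≥ ln(26/0.045) = 6.359189.
Hence n ≥ 6.359189/(2·0.101²) = 311.694.
The smallest integer n is 312.

312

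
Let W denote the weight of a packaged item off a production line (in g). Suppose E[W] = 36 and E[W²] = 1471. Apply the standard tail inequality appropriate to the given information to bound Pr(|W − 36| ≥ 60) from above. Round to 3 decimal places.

The first two moments determine the variance, so Chebyshev's inequality is the sharpest standard bound available.
Var(W) = E[W²] − (E[W])² = 1471 − 1296 = 175.
Chebyshev's inequality: Pr(|W − μ| ≥ t) ≤ Var(W)/t² = 175/3600 = 0.0486.

0.049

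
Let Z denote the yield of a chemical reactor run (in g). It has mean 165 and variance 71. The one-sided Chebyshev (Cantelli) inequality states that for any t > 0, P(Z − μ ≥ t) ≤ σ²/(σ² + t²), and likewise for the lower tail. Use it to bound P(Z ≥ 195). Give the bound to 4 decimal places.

0.0731

Here σ² = 71 and t = 30, so σ² + t² = 971.
Cantelli's bound: 71/971 = 0.0731.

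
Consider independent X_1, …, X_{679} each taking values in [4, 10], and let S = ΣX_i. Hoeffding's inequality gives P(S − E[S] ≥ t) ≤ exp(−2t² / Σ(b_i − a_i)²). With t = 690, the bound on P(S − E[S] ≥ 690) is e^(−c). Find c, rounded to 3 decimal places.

38.954

Σ(b_i − a_i)² = 679·(6)² = 24444.
c = 2t²/24444 = 2·690²/24444 = 38.9543.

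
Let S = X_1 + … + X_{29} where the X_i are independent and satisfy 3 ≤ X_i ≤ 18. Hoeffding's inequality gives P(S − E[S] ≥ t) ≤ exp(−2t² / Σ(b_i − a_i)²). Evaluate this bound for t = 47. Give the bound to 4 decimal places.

Σ(b_i − a_i)² = 29·(15)² = 6525.
Exponent = 2·47²/6525 = 0.6771.
Bound = exp(−0.6771) = 0.50809.

0.5081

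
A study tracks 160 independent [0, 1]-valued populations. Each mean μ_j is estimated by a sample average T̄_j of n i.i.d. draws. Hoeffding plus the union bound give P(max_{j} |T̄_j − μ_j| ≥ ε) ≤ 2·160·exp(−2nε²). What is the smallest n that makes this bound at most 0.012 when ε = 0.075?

Need 2·160·exp(−2nε²) ≤ 0.012, i.e. exp(−2nε²) ≤ 0.012/320.
So 2nε² ≥ ln(320/0.012) = 10.191170.
Hence n ≥ 10.191170/(2·0.075²) = 905.882.
The smallest integer n is 906.

906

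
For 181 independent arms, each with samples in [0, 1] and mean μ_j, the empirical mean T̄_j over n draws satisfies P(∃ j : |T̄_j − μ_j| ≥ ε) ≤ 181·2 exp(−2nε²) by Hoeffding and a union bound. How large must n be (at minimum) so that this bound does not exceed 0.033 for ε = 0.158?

187

Need 2·181·exp(−2nε²) ≤ 0.033, i.e. exp(−2nε²) ≤ 0.033/362.
So 2nε² ≥ ln(362/0.033) = 9.302892.
Hence n ≥ 9.302892/(2·0.158²) = 186.326.
The smallest integer n is 187.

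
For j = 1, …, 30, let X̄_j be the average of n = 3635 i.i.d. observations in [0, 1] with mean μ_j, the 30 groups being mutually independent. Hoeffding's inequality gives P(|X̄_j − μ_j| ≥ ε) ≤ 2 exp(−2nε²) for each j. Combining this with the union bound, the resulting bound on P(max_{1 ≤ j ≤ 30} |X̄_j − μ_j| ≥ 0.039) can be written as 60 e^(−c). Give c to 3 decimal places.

Union bound over the 30 events: P(max_{1 ≤ j ≤ 30} |X̄_j − μ_j| ≥ 0.039) ≤ 30·2·exp(−2nε²) = 60 exp(−2·3635·0.039²).
So c = 2·3635·0.039² = 11.0577.

11.058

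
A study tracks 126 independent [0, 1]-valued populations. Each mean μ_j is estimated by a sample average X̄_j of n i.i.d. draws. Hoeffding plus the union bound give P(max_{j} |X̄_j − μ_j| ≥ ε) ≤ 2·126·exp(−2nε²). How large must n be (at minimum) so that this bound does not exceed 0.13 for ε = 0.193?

102

Need 2·126·exp(−2nε²) ≤ 0.13, i.e. exp(−2nε²) ≤ 0.13/252.
So 2nε² ≥ ln(252/0.13) = 7.569650.
Hence n ≥ 7.569650/(2·0.193²) = 101.609.
The smallest integer n is 102.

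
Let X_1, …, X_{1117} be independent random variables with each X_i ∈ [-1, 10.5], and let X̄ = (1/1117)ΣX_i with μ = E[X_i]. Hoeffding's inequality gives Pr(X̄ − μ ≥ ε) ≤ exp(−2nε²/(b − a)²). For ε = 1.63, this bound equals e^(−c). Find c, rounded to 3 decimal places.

44.881

c = 2nε²/(b − a)² = 2·1117·1.63² / 11.5² = 44.8810.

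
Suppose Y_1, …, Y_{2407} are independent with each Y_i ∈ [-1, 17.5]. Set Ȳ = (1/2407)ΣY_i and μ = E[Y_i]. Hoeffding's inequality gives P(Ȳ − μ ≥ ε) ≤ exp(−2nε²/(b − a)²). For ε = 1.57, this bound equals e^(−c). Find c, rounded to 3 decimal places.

34.671

c = 2nε²/(b − a)² = 2·2407·1.57² / 18.5² = 34.6706.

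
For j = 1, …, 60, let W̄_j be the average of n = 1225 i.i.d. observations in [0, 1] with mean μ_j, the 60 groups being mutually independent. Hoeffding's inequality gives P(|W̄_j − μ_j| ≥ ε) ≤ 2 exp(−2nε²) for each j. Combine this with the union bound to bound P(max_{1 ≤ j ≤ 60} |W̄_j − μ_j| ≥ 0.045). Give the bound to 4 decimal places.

Per-experiment Hoeffding bound: 2·exp(−2·1225·0.045²) = 2·exp(−4.96125) = 0.014008.
Union bound over 60 events: 60·0.014008 = 0.84050.

0.8405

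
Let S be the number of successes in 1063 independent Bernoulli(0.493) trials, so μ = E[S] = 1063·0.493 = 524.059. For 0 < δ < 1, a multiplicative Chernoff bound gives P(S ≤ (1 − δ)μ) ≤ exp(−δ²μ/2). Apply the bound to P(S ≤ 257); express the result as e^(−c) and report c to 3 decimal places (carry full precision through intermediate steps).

Write 257 = (1 − δ)μ, so δ = 1 − 257/524.059 = 0.5095972…
Then the exponent is δ²μ/2 = (μ − 257)²/(2μ) = 68.046260.

68.046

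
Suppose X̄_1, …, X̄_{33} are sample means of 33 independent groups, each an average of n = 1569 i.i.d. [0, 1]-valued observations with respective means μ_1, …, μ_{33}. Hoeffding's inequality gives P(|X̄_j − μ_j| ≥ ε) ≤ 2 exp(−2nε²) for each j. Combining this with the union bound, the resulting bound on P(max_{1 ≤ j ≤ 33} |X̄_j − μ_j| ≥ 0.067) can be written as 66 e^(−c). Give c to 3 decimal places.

14.086

Union bound over the 33 events: P(max_{1 ≤ j ≤ 33} |X̄_j − μ_j| ≥ 0.067) ≤ 33·2·exp(−2nε²) = 66 exp(−2·1569·0.067²).
So c = 2·1569·0.067² = 14.0865.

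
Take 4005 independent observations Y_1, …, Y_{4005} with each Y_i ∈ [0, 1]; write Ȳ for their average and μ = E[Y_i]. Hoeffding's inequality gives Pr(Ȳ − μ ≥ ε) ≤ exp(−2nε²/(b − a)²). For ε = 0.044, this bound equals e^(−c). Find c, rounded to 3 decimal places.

15.507

c = 2nε²/(b − a)² = 2·4005·0.044² / 1² = 15.5074.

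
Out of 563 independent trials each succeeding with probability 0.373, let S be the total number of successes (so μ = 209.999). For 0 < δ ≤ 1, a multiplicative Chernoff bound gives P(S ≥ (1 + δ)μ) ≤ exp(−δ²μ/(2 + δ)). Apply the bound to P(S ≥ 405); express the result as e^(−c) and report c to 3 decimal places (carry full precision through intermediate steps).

Write 405 = (1 + δ)μ, so δ = 405/209.999 − 1 = 0.9285806…
Then the exponent is δ²μ/(2 + δ) = (405 − μ)² / (μ·(2 + δ)) = 61.830003.

61.830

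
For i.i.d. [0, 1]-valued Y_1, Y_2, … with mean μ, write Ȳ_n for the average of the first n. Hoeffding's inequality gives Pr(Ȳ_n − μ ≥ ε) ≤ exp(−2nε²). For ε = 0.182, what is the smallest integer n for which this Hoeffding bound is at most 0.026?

Require exp(−2nε²) ≤ 0.026, i.e. 2nε² ≥ ln(1/0.026) = 3.649659.
So n ≥ 3.649659 / (2·0.182²) = 55.091.
The smallest integer n is 56.

56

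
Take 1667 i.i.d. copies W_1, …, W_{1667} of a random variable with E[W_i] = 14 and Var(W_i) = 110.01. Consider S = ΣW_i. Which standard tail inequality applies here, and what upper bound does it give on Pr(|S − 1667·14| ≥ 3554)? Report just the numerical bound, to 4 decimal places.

0.0145

With mean and variance of each term known, Chebyshev's inequality bounds the deviation of the sum (or sample mean).
Var(S) = n·Var(W_i) = 1667·110.01 = 183386.67.
Chebyshev: Pr(|S − 1667·14| ≥ 3554) ≤ Var(S)/3554² = 183386.67/12630916 = 0.0145.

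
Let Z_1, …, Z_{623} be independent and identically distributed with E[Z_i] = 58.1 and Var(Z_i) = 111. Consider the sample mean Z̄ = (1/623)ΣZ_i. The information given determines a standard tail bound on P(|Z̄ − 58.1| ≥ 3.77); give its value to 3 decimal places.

With mean and variance of each term known, Chebyshev's inequality bounds the deviation of the sum (or sample mean).
Var(Z̄) = Var(Z_i)/n = 111/623 = 0.17817.
Chebyshev: P(|Z̄ − 58.1| ≥ 3.77) ≤ Var(Z̄)/(3.77)² = 111/(623·3.77²) = 0.0125.

0.013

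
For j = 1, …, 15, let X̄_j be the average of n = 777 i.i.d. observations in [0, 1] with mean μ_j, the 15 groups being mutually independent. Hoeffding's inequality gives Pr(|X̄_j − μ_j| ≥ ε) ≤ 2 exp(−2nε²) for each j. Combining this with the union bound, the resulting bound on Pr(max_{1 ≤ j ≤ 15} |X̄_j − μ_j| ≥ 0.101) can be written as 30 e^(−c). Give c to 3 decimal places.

15.852

Union bound over the 15 events: Pr(max_{1 ≤ j ≤ 15} |X̄_j − μ_j| ≥ 0.101) ≤ 15·2·exp(−2nε²) = 30 exp(−2·777·0.101²).
So c = 2·777·0.101² = 15.8524.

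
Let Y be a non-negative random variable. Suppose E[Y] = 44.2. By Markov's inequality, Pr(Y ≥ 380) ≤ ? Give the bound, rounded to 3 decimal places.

Markov's inequality: for a non-negative random variable, Pr(Y ≥ a) ≤ E[Y]/a.
Here E[Y] = 44.2 and a = 380, so the bound is 44.2/380 = 0.1163.

0.116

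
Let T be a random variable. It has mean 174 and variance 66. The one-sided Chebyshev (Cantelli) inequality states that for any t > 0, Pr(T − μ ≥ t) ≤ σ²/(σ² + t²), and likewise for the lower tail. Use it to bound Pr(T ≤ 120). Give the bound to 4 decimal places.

0.0221

Here σ² = 66 and t = 54, so σ² + t² = 2982.
Cantelli's bound: 66/2982 = 0.0221.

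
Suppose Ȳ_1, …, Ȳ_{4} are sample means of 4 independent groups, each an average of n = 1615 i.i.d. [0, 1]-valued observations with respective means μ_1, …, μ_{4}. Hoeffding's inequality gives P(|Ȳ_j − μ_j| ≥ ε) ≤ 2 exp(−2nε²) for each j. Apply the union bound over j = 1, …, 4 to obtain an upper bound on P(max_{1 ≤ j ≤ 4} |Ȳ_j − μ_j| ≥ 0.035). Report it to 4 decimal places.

Per-experiment Hoeffding bound: 2·exp(−2·1615·0.035²) = 2·exp(−3.95675) = 0.03825.
Union bound over 4 events: 4·0.03825 = 0.15300.

0.1530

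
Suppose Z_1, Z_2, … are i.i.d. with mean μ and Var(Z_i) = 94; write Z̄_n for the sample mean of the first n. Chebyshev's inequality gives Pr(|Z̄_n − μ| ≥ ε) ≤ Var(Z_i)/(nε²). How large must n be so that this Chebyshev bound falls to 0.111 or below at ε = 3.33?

Require 94/(n·3.33²) ≤ 0.111, i.e. n ≥ 94/(0.111·3.33²) = 76.369.
The smallest integer n is 77.

77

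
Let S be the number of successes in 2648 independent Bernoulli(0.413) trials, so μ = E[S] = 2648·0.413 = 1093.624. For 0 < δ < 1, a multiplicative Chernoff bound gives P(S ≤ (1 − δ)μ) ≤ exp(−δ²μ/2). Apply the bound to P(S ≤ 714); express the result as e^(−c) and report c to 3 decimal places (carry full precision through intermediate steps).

65.888

Write 714 = (1 − δ)μ, so δ = 1 − 714/1093.624 = 0.3471248…
Then the exponent is δ²μ/2 = (μ − 714)²/(2μ) = 65.888450.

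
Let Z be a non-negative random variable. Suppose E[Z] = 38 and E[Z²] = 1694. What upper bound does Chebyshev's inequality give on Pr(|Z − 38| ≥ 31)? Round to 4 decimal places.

Var(Z) = E[Z²] − (E[Z])² = 1694 − 1444 = 250.
Chebyshev's inequality: Pr(|Z − μ| ≥ t) ≤ Var(Z)/t² = 250/961 = 0.2601.

0.2601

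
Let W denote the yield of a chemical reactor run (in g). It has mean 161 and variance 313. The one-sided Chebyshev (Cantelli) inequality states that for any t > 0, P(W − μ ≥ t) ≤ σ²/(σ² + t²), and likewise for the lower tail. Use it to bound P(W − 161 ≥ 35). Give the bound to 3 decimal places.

Here σ² = 313 and t = 35, so σ² + t² = 1538.
Cantelli's bound: 313/1538 = 0.2035.

0.204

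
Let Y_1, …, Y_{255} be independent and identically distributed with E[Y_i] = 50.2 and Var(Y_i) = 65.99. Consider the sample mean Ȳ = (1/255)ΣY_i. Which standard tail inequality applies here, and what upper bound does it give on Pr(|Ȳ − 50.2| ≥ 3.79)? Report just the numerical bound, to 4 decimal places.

With mean and variance of each term known, Chebyshev's inequality bounds the deviation of the sum (or sample mean).
Var(Ȳ) = Var(Y_i)/n = 65.99/255 = 0.25878.
Chebyshev: Pr(|Ȳ − 50.2| ≥ 3.79) ≤ Var(Ȳ)/(3.79)² = 65.99/(255·3.79²) = 0.0180.

0.0180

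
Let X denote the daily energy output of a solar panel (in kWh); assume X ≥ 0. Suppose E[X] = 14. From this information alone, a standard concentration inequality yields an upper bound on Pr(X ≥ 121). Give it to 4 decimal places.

Only the mean of a non-negative variable is known, so Markov's inequality is the applicable tail bound.
Markov's inequality: for a non-negative random variable, Pr(X ≥ a) ≤ E[X]/a.
Here E[X] = 14 and a = 121, so the bound is 14/121 = 0.1157.

0.1157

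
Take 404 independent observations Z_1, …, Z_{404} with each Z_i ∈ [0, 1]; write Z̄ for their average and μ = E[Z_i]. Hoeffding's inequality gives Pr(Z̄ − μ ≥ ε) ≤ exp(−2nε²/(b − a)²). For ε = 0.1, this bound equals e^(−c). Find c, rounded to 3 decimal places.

c = 2nε²/(b − a)² = 2·404·0.1² / 1² = 8.0800.

8.080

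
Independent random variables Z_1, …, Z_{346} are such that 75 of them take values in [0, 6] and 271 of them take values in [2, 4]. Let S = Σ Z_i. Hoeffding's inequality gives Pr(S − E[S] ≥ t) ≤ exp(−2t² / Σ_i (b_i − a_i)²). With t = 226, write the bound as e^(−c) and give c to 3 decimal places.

Σ(b_i − a_i)² = 75·6² + 271·2² = 3784.
c = 2t² / 3784 = 2·226² / 3784 = 26.9958.

26.996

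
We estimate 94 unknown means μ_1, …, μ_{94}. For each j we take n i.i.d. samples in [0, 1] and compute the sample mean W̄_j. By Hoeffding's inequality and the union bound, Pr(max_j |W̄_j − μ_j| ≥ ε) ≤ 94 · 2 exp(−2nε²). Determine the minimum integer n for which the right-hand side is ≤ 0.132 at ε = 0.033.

3334

Need 2·94·exp(−2nε²) ≤ 0.132, i.e. exp(−2nε²) ≤ 0.132/188.
So 2nε² ≥ ln(188/0.132) = 7.261395.
Hence n ≥ 7.261395/(2·0.033²) = 3333.974.
The smallest integer n is 3334.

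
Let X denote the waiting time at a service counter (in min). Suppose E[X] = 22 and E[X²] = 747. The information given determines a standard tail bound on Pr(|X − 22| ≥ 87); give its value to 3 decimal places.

The first two moments determine the variance, so Chebyshev's inequality is the sharpest standard bound available.
Var(X) = E[X²] − (E[X])² = 747 − 484 = 263.
Chebyshev's inequality: Pr(|X − μ| ≥ t) ≤ Var(X)/t² = 263/7569 = 0.0347.

0.035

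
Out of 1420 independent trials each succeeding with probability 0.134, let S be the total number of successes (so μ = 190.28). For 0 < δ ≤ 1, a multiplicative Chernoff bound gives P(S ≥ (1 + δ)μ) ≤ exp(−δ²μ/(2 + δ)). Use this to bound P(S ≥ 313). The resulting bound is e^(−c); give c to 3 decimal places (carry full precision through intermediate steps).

29.924

Write 313 = (1 + δ)μ, so δ = 313/190.28 − 1 = 0.6449443…
Then the exponent is δ²μ/(2 + δ) = (313 − μ)² / (μ·(2 + δ)) = 29.924095.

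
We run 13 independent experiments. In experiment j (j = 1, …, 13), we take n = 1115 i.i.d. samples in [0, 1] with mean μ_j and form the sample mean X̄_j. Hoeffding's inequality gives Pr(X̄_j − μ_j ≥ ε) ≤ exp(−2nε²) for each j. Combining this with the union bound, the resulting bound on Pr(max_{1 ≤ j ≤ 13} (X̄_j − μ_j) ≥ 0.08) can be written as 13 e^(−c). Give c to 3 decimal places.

14.272

Union bound over the 13 events: Pr(max_{1 ≤ j ≤ 13} (X̄_j − μ_j) ≥ 0.08) ≤ 13·exp(−2nε²) = 13 exp(−2·1115·0.08²).
So c = 2·1115·0.08² = 14.2720.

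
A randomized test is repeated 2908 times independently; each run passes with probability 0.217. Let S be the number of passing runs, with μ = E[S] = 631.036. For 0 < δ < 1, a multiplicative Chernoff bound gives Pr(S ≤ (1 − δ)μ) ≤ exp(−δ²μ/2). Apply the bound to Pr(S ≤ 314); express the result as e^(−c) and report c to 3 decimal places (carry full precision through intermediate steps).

79.640

Write 314 = (1 − δ)μ, so δ = 1 − 314/631.036 = 0.5024056…
Then the exponent is δ²μ/2 = (μ − 314)²/(2μ) = 79.640326.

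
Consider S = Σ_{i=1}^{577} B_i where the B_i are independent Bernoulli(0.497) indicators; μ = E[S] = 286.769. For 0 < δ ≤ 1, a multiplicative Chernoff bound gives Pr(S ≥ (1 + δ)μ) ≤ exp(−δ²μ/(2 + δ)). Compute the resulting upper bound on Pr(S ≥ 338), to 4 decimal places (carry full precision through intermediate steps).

0.0150

Write 338 = (1 + δ)μ, so δ = 338/286.769 − 1 = 0.178649…
Then the exponent is δ²μ/(2 + δ) = (338 − μ)² / (μ·(2 + δ)) = 4.200937.
Bound = exp(−4.200937) = 0.01498.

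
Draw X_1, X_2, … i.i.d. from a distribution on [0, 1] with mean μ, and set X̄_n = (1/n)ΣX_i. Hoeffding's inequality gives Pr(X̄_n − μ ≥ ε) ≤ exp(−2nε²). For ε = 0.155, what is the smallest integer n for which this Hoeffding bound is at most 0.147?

40

Require exp(−2nε²) ≤ 0.147, i.e. 2nε² ≥ ln(1/0.147) = 1.917323.
So n ≥ 1.917323 / (2·0.155²) = 39.903.
The smallest integer n is 40.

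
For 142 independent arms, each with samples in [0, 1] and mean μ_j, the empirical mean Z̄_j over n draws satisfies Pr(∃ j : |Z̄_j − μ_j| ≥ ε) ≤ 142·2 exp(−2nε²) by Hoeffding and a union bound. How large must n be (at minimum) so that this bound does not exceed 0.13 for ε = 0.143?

189

Need 2·142·exp(−2nε²) ≤ 0.13, i.e. exp(−2nε²) ≤ 0.13/284.
So 2nε² ≥ ln(284/0.13) = 7.689195.
Hence n ≥ 7.689195/(2·0.143²) = 188.009.
The smallest integer n is 189.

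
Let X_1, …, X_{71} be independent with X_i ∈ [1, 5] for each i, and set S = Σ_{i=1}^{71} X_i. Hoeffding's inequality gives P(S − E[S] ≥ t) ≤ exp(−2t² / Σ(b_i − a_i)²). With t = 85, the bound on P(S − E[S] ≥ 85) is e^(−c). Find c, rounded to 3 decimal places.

12.720

Σ(b_i − a_i)² = 71·(4)² = 1136.
c = 2t²/1136 = 2·85²/1136 = 12.7201.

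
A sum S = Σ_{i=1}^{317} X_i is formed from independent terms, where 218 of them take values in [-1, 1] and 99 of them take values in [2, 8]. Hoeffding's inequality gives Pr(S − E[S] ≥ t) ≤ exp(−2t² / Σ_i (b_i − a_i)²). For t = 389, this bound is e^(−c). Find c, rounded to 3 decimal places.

68.224

Σ(b_i − a_i)² = 218·2² + 99·6² = 4436.
c = 2t² / 4436 = 2·389² / 4436 = 68.2241.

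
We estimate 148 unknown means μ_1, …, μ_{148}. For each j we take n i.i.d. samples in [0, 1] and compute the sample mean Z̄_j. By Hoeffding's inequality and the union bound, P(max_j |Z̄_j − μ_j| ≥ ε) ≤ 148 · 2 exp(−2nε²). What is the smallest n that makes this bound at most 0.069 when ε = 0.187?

Need 2·148·exp(−2nε²) ≤ 0.069, i.e. exp(−2nε²) ≤ 0.069/296.
So 2nε² ≥ ln(296/0.069) = 8.364008.
Hence n ≥ 8.364008/(2·0.187²) = 119.592.
The smallest integer n is 120.

120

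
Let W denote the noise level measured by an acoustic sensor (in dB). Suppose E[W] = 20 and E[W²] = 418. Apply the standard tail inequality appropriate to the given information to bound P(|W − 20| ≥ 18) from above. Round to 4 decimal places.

The first two moments determine the variance, so Chebyshev's inequality is the sharpest standard bound available.
Var(W) = E[W²] − (E[W])² = 418 − 400 = 18.
Chebyshev's inequality: P(|W − μ| ≥ t) ≤ Var(W)/t² = 18/324 = 0.0556.

0.0556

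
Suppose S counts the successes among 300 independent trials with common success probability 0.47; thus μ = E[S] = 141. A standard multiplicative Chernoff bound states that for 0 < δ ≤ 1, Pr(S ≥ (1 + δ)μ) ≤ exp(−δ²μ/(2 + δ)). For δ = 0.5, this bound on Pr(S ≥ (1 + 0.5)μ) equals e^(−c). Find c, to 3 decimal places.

c = δ²μ/(2 + δ) = 0.5²·141/(2 + 0.5) = 14.1000.

14.100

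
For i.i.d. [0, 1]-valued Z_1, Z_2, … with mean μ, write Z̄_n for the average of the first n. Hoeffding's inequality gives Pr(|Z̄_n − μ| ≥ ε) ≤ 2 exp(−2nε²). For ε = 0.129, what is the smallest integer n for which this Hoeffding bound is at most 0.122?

Require 2·exp(−2nε²) ≤ 0.122, i.e. 2nε² ≥ ln(2/0.122) = 2.796881.
So n ≥ 2.796881 / (2·0.129²) = 84.036.
The smallest integer n is 85.

85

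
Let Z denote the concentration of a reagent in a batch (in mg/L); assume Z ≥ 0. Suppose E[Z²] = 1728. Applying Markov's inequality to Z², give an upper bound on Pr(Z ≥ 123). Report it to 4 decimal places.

Since Z ≥ 0, the event {Z ≥ 123} is the same as {Z² ≥ 15129}.
Markov's inequality applied to Z² gives Pr(Z² ≥ 15129) ≤ E[Z²]/15129 = 1728/15129 = 0.1142.

0.1142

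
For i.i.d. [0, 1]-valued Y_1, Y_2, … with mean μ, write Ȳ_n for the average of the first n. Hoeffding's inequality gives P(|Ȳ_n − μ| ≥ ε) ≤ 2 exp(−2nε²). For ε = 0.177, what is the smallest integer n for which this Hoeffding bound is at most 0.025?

70

Require 2·exp(−2nε²) ≤ 0.025, i.e. 2nε² ≥ ln(2/0.025) = 4.382027.
So n ≥ 4.382027 / (2·0.177²) = 69.936.
The smallest integer n is 70.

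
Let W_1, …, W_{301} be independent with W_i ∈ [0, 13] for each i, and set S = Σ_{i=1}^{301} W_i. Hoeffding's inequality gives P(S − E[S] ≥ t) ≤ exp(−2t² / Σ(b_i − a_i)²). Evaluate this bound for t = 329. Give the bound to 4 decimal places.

0.0142

Σ(b_i − a_i)² = 301·(13)² = 50869.
Exponent = 2·329²/50869 = 4.2557.
Bound = exp(−4.2557) = 0.01418.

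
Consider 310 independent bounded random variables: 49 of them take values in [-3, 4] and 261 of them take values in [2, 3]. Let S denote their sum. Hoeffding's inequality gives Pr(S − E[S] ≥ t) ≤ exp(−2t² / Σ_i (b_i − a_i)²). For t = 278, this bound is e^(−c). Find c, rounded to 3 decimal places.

58.065

Σ(b_i − a_i)² = 49·7² + 261·1² = 2662.
c = 2t² / 2662 = 2·278² / 2662 = 58.0646.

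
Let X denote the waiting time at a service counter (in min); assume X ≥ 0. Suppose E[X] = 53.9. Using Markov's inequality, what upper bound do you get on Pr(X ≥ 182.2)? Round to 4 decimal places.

0.2958

Markov's inequality: for a non-negative random variable, Pr(X ≥ a) ≤ E[X]/a.
Here E[X] = 53.9 and a = 182.2, so the bound is 53.9/182.2 = 0.2958.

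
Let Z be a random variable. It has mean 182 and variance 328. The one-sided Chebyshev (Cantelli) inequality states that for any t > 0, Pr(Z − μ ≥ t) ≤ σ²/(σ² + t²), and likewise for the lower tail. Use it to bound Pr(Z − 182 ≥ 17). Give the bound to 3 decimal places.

Here σ² = 328 and t = 17, so σ² + t² = 617.
Cantelli's bound: 328/617 = 0.5316.

0.532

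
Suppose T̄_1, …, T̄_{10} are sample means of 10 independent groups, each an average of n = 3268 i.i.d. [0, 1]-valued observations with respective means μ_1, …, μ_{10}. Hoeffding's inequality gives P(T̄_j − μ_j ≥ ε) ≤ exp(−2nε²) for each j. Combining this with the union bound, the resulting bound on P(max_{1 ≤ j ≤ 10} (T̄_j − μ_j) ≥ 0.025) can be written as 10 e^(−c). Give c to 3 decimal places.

4.085

Union bound over the 10 events: P(max_{1 ≤ j ≤ 10} (T̄_j − μ_j) ≥ 0.025) ≤ 10·exp(−2nε²) = 10 exp(−2·3268·0.025²).
So c = 2·3268·0.025² = 4.0850.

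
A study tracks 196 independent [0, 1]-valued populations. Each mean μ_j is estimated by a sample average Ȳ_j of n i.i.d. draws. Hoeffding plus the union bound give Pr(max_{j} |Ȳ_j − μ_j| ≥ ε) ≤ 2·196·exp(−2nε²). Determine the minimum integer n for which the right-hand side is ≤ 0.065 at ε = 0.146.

205

Need 2·196·exp(−2nε²) ≤ 0.065, i.e. exp(−2nε²) ≤ 0.065/392.
So 2nε² ≥ ln(392/0.065) = 8.704630.
Hence n ≥ 8.704630/(2·0.146²) = 204.181.
The smallest integer n is 205.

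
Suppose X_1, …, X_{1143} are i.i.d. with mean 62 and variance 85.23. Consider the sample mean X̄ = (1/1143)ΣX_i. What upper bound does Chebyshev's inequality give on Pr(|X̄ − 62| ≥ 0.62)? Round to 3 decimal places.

0.194

Var(X̄) = Var(X_i)/n = 85.23/1143 = 0.074567.
Chebyshev: Pr(|X̄ − 62| ≥ 0.62) ≤ Var(X̄)/(0.62)² = 85.23/(1143·0.62²) = 0.1940.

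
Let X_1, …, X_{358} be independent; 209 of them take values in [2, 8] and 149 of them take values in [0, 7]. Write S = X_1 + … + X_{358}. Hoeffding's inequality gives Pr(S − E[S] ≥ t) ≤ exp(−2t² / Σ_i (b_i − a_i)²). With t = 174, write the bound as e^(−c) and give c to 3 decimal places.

4.084

Σ(b_i − a_i)² = 209·6² + 149·7² = 14825.
c = 2t² / 14825 = 2·174² / 14825 = 4.0845.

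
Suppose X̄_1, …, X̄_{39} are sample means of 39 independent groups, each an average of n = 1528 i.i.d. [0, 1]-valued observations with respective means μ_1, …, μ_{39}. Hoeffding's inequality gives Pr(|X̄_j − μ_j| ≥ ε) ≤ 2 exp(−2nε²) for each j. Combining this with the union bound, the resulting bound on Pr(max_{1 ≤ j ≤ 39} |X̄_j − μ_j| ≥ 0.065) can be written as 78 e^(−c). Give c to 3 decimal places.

Union bound over the 39 events: Pr(max_{1 ≤ j ≤ 39} |X̄_j − μ_j| ≥ 0.065) ≤ 39·2·exp(−2nε²) = 78 exp(−2·1528·0.065²).
So c = 2·1528·0.065² = 12.9116.

12.912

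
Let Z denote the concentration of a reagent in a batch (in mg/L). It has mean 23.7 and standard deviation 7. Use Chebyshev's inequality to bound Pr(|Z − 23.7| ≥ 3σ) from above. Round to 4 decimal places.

Chebyshev: Pr(|Z − μ| ≥ t) ≤ Var(Z)/t².
Var(Z) = σ² = 7² = 49.
t = 3·7 = 21.
Bound = 49 / 441 = 0.1111.

0.1111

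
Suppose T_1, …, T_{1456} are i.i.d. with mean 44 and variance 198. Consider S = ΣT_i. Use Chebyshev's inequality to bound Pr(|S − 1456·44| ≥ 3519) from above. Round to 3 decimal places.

0.023

Var(S) = n·Var(T_i) = 1456·198 = 288288.
Chebyshev: Pr(|S − 1456·44| ≥ 3519) ≤ Var(S)/3519² = 288288/12383361 = 0.0233.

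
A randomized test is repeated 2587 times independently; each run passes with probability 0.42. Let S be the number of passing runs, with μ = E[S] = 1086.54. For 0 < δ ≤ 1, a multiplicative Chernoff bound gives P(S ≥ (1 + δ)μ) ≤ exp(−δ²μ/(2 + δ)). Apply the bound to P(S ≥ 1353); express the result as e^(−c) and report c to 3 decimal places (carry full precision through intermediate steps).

29.104

Write 1353 = (1 + δ)μ, so δ = 1353/1086.54 − 1 = 0.2452372…
Then the exponent is δ²μ/(2 + δ) = (1353 − μ)² / (μ·(2 + δ)) = 29.104229.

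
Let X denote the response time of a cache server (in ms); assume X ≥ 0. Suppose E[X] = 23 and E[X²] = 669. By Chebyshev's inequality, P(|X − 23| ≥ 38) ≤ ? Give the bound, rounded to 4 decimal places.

Var(X) = E[X²] − (E[X])² = 669 − 529 = 140.
Chebyshev's inequality: P(|X − μ| ≥ t) ≤ Var(X)/t² = 140/1444 = 0.0970.

0.0970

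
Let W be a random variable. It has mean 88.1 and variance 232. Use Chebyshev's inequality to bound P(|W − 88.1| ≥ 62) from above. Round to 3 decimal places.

0.060

Chebyshev: P(|W − μ| ≥ t) ≤ Var(W)/t².
Bound = 232 / 3844 = 0.0604.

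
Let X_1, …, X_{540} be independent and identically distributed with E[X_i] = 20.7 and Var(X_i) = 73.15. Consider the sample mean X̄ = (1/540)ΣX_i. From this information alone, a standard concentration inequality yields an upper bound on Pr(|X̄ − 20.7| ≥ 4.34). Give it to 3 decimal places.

With mean and variance of each term known, Chebyshev's inequality bounds the deviation of the sum (or sample mean).
Var(X̄) = Var(X_i)/n = 73.15/540 = 0.13546.
Chebyshev: Pr(|X̄ − 20.7| ≥ 4.34) ≤ Var(X̄)/(4.34)² = 73.15/(540·4.34²) = 0.0072.

0.007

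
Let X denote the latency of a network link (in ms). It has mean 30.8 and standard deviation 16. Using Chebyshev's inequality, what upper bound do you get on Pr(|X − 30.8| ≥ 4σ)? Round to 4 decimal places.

Chebyshev: Pr(|X − μ| ≥ t) ≤ Var(X)/t².
Var(X) = σ² = 16² = 256.
t = 4·16 = 64.
Bound = 256 / 4096 = 0.0625.

0.0625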